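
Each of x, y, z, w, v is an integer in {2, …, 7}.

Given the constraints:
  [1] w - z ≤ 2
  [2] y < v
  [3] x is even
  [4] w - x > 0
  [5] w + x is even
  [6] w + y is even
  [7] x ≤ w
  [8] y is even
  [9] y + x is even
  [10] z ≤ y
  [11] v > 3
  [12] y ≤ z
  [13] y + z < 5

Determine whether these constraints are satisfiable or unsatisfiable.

Satisfiable

One satisfying assignment is x = 2, y = 2, z = 2, w = 4, v = 6.
For the less obvious constraints — constraint 1: w - z = 2; constraint 4: w - x = 2; constraint 13: y + z = 4 — and the others hold by inspection.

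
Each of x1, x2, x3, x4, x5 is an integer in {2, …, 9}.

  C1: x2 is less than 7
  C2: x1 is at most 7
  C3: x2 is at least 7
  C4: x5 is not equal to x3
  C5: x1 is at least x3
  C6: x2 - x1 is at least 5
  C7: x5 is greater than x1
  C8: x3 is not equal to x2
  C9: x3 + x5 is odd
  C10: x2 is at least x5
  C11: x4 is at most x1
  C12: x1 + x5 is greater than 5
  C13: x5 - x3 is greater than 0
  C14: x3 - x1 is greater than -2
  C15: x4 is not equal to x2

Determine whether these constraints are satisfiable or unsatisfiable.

Unsatisfiable

From constraint 3: x2 ≥ 7. From constraint 1: x2 ≤ 6. But 6 < 7, so no value of x2 works.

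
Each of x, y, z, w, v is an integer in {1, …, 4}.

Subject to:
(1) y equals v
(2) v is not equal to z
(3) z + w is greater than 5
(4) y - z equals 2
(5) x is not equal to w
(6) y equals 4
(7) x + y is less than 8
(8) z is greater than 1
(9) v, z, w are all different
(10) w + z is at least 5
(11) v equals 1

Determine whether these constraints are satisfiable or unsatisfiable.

Unsatisfiable

Constraint 6 fixes y = 4 and constraint 11 fixes v = 1, but constraint 1 requires y = v. Since 4 ≠ 1, contradiction.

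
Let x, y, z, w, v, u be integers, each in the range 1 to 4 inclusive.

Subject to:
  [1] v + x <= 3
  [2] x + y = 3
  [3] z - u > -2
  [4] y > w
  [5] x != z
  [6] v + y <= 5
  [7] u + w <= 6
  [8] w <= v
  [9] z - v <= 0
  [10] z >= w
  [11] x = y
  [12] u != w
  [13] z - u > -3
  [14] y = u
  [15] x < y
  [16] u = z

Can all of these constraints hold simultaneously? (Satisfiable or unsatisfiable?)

From constraints 11, 14, and 16, x = y = u = z, so x = z. But constraint 5 says x ≠ z. Contradiction.

Unsatisfiable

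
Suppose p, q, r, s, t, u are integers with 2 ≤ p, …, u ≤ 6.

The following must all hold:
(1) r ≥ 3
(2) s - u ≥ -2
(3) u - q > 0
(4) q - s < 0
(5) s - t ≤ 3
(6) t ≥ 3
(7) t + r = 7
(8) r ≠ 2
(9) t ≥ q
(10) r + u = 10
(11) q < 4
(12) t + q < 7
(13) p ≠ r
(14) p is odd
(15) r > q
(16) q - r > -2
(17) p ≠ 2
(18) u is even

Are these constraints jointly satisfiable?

Take p = 3, q = 3, r = 4, s = 4, t = 3, u = 6. Then constraint 2: s - u = -2; constraint 3: u - q = 3; constraint 4: q - s = -1, and every other listed constraint is also met.

Satisfiable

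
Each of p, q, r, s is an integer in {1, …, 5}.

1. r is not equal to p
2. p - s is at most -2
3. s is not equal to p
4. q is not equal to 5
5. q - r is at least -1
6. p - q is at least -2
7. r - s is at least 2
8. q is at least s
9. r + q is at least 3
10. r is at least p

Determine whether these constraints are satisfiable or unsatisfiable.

Unsatisfiable

Constraints 2, 5, 6, and 7 give r − s ≥ 2, s − p ≥ 2, p − q ≥ -2, q − r ≥ -1.
Adding all 4 inequalities: the left sides telescope to 0, and the right sides sum to 2 + 2 + (-2) + (-1) = 1. So 0 ≥ 1, which is false.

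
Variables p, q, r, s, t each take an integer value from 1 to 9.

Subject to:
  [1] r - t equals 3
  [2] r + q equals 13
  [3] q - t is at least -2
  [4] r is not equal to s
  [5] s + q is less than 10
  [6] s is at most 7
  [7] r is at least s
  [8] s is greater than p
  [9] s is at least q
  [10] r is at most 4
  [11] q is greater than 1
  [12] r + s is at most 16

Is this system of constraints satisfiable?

Unsatisfiable

From constraint 10: r ≤ 4. From constraints 6 and 9: q ≤ s ≤ 7. Hence r + q ≤ 11. But constraint 2 requires r + q = 13, and 13 > 11. Contradiction.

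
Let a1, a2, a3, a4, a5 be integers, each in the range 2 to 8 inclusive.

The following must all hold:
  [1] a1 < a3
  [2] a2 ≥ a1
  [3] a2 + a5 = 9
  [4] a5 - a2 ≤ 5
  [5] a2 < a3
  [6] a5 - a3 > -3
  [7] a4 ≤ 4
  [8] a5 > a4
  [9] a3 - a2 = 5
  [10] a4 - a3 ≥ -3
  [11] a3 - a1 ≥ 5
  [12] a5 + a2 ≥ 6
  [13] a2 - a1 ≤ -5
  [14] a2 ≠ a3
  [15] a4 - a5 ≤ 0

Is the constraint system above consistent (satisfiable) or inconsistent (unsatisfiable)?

Constraints 4, 10, 11, 13, and 15 give a1 − a2 ≥ 5, a2 − a5 ≥ -5, a5 − a4 ≥ 0, a4 − a3 ≥ -3, a3 − a1 ≥ 5.
Adding all 5 inequalities: the left sides telescope to 0, and the right sides sum to 5 + (-5) + 0 + (-3) + 5 = 2. So 0 ≥ 2, which is false.

Unsatisfiable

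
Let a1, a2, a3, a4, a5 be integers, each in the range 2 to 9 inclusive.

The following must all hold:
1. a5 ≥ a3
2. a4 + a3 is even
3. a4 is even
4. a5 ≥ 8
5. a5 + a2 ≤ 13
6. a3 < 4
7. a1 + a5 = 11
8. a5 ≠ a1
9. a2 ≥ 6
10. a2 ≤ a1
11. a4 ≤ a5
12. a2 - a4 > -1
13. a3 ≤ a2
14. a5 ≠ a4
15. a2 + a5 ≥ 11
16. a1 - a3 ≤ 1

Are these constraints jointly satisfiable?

From constraint 4: a5 ≥ 8. From constraint 9: a2 ≥ 6. Hence a5 + a2 ≥ 14. But constraint 5 requires a5 + a2 ≤ 13, and 13 < 14. Contradiction.

Unsatisfiable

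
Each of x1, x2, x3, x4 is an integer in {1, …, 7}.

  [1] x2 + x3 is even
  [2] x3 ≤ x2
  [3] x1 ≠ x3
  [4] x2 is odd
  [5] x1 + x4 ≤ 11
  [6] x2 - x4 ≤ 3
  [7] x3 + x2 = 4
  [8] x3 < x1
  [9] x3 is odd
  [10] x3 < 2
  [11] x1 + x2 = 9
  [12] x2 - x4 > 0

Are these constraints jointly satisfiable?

Satisfiable

One satisfying assignment is x1 = 6, x2 = 3, x3 = 1, x4 = 2.
For the less obvious constraints — constraint 5: x1 + x4 = 8; constraint 6: x2 - x4 = 1 — and the others hold by inspection.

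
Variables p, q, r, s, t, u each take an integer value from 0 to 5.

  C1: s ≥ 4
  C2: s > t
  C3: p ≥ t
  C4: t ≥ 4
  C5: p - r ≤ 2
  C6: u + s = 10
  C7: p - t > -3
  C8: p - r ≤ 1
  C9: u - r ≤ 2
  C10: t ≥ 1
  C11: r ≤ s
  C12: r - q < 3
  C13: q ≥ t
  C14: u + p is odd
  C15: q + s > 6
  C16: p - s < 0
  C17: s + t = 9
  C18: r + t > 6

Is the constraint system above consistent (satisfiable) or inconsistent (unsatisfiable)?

The assignment p = 4, q = 4, r = 5, s = 5, t = 4, u = 5 works:
  constraint 5 holds since p - r = -1.
  constraint 6 holds since u + s = 10.
  constraint 7 holds since p - t = 0.
The rest check out directly.

Satisfiable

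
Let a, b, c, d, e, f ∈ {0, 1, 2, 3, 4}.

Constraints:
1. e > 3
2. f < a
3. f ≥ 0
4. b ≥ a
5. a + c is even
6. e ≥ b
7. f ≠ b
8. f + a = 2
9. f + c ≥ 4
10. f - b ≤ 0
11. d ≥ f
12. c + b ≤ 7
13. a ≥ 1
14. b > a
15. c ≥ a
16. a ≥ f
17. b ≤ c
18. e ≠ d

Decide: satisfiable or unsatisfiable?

Take a = 2, b = 3, c = 4, d = 3, e = 4, f = 0. Then constraint 8: f + a = 2; constraint 9: f + c = 4; constraint 10: f - b = -3, and every other listed constraint is also met.

Satisfiable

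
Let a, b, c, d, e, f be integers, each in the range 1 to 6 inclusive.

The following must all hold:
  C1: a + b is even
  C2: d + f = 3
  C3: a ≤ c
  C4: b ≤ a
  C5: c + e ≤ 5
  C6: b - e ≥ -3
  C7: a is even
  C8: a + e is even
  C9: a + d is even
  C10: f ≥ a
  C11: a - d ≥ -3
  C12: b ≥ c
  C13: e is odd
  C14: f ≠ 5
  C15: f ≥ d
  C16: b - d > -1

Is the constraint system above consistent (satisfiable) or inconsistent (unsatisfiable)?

Unsatisfiable

Constraint 7 makes a even and constraint 13 makes e odd, so a + e must be odd. Constraint 8 says a + e is even — contradiction.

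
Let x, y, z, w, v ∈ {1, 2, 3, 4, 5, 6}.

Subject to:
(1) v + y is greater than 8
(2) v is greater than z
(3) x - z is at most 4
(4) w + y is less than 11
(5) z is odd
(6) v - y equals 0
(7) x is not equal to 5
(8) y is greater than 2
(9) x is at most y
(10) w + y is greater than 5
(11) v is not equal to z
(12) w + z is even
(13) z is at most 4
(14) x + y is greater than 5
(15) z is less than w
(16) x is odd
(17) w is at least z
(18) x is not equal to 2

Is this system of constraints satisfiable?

Satisfiable

The assignment x = 3, y = 5, z = 1, w = 3, v = 5 works:
  constraint 1 holds since v + y = 10.
  constraint 3 holds since x - z = 2.
  constraint 4 holds since w + y = 8.
The rest check out directly.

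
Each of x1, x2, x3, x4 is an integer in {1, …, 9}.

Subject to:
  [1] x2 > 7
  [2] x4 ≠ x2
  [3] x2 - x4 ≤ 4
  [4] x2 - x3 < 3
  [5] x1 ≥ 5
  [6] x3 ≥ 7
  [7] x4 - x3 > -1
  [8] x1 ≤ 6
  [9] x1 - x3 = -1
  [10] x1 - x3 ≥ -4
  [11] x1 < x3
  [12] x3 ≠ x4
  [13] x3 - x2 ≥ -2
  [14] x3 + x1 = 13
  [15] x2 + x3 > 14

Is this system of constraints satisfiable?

Take x1 = 6, x2 = 9, x3 = 7, x4 = 8. Then constraint 3: x2 - x4 = 1; constraint 4: x2 - x3 = 2; constraint 7: x4 - x3 = 1, and every other listed constraint is also met.

Satisfiable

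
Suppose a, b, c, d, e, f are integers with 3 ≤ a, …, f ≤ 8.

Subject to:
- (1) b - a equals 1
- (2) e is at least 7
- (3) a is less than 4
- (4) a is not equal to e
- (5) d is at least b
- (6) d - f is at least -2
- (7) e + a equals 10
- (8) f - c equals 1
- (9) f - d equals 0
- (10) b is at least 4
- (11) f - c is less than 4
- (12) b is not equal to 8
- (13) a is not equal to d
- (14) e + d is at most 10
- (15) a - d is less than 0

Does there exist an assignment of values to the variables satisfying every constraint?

Unsatisfiable

From constraint 2: e ≥ 7. From constraints 5 and 10: d ≥ b ≥ 4. Hence e + d ≥ 11. But constraint 14 requires e + d ≤ 10, and 10 < 11. Contradiction.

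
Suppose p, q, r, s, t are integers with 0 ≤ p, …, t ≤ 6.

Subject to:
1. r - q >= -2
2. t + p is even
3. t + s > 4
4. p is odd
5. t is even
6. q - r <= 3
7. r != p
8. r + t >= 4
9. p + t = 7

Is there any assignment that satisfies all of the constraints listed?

Constraint 5 makes t even and constraint 4 makes p odd, so t + p must be odd. Constraint 2 says t + p is even — contradiction.

Unsatisfiable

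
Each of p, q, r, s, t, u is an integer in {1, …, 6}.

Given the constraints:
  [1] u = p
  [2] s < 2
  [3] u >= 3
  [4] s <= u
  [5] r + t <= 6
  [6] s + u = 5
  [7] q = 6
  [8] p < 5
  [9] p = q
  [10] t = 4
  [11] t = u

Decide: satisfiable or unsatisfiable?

Constraint 10 fixes t = 4 and constraint 7 fixes q = 6. Constraints 1, 9, and 11 give t = u = p = q, so t = q. But 4 ≠ 6 — contradiction.

Unsatisfiable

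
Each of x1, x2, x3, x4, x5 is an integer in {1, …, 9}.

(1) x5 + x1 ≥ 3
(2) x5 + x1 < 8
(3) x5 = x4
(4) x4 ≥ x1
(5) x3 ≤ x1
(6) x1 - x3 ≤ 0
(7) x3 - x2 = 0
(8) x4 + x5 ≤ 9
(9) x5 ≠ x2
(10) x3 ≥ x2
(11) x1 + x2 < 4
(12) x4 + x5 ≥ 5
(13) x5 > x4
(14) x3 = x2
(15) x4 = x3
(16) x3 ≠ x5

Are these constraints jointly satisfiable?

Unsatisfiable

From constraints 3, 14, and 15, x5 = x4 = x3 = x2, so x5 = x2. But constraint 9 says x5 ≠ x2. Contradiction.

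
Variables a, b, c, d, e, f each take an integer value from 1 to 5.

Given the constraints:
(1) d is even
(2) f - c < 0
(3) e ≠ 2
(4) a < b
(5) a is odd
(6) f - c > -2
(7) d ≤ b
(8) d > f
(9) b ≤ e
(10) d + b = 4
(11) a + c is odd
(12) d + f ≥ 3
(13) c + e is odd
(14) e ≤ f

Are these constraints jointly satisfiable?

Constraints 7, 8, 9, and 14 give f < d, d ≤ b, b ≤ e, e ≤ f. Chaining: f < d ≤ b ≤ e ≤ f, which forces f < f — impossible.

Unsatisfiable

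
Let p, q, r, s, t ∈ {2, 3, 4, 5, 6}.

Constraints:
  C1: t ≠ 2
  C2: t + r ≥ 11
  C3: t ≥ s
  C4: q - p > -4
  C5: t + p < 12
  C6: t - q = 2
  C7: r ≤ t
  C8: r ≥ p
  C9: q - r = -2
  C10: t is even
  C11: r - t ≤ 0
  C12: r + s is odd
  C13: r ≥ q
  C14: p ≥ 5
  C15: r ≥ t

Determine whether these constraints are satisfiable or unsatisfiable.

Satisfiable

Take p = 5, q = 4, r = 6, s = 5, t = 6. Then constraint 2: t + r = 12; constraint 4: q - p = -1, and every other listed constraint is also met.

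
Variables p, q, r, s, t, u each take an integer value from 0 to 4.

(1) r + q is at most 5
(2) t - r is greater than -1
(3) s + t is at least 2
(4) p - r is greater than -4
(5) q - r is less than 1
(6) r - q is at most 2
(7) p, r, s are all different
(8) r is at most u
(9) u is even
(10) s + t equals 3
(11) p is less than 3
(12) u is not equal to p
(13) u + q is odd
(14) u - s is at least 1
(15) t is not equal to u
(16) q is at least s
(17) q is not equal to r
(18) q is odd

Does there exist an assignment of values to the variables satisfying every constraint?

Setting (p, q, r, s, t, u) = (1, 1, 2, 0, 3, 4) satisfies everything: constraint 1: r + q = 3; constraint 2: t - r = 1; constraint 3: s + t = 3, and the others follow.

Satisfiable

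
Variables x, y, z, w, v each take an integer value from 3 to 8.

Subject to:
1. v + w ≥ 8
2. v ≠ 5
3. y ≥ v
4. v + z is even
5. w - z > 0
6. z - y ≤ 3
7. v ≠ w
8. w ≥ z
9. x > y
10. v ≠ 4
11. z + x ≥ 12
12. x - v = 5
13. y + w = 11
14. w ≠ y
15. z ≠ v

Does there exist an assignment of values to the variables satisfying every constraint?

Satisfiable

Try x = 8, y = 3, z = 5, w = 8, v = 3.
Check constraint 1: v + w = 11; constraint 5: w - z = 3; constraint 6: z - y = 2. The remaining constraints are straightforward to verify.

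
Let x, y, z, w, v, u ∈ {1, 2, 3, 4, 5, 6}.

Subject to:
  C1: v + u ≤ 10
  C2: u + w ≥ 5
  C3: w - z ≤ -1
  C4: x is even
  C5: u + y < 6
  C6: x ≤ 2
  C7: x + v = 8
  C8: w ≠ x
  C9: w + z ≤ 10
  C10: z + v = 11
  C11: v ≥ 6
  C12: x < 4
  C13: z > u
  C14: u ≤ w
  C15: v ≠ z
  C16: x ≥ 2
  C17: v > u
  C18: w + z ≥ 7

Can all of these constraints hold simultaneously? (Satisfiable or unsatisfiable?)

Satisfiable

One satisfying assignment is x = 2, y = 2, z = 5, w = 4, v = 6, u = 1.
For the less obvious constraints — constraint 1: v + u = 7; constraint 2: u + w = 5; constraint 3: w - z = -1 — and the others hold by inspection.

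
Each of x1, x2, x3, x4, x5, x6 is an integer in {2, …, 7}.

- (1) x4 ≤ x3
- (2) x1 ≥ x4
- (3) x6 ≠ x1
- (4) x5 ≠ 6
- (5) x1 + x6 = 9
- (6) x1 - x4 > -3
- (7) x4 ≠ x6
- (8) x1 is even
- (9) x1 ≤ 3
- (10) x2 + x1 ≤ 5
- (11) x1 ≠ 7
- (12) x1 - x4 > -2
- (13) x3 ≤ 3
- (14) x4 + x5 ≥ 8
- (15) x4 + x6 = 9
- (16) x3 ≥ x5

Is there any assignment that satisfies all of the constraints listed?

Unsatisfiable

From constraints 2 and 9: x4 ≤ x1 ≤ 3. From constraints 13 and 16: x5 ≤ x3 ≤ 3. Hence x4 + x5 ≤ 6. But constraint 14 requires x4 + x5 ≥ 8, and 8 > 6. Contradiction.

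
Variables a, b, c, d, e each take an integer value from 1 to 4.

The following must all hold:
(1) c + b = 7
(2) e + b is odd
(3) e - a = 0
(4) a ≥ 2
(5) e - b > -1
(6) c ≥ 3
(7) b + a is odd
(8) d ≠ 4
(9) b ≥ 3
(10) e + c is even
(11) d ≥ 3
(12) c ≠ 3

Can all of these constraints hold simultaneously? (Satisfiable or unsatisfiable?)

Satisfiable

Try a = 4, b = 3, c = 4, d = 3, e = 4.
Check constraint 1: c + b = 7; constraint 3: e - a = 0. The remaining constraints are straightforward to verify.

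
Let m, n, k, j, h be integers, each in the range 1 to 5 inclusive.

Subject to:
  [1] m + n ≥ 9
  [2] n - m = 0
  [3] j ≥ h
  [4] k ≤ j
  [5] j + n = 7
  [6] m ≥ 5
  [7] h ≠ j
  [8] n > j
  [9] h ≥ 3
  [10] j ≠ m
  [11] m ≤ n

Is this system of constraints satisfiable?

From constraints 3 and 9: j ≥ h ≥ 3. From constraints 6 and 11: n ≥ m ≥ 5. Hence j + n ≥ 8. But constraint 5 requires j + n = 7, and 7 < 8. Contradiction.

Unsatisfiable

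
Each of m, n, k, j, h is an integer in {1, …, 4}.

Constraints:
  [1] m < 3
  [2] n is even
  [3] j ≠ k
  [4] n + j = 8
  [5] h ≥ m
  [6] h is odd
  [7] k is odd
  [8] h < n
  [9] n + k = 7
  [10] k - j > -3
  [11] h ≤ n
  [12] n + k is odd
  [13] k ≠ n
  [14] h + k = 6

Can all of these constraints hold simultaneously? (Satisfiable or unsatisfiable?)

The assignment m = 1, n = 4, k = 3, j = 4, h = 3 works:
  constraint 4 holds since n + j = 8.
  constraint 9 holds since n + k = 7.
  constraint 10 holds since k - j = -1.
The rest check out directly.

Satisfiable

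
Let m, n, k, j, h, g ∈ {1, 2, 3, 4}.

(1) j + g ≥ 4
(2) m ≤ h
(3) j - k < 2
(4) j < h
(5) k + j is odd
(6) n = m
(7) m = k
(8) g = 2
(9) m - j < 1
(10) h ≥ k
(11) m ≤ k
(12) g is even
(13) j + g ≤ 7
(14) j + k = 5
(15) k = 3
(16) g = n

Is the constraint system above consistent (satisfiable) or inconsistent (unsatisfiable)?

Unsatisfiable

Constraint 8 fixes g = 2 and constraint 15 fixes k = 3. Constraints 6, 7, and 16 give g = n = m = k, so g = k. But 2 ≠ 3 — contradiction.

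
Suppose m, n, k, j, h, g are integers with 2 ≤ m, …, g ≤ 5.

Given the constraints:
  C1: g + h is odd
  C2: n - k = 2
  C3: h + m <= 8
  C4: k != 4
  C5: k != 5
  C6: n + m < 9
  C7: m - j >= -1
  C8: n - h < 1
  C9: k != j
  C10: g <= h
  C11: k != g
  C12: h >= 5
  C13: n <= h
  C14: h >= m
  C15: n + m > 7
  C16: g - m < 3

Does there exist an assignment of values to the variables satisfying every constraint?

Satisfiable

Try m = 3, n = 5, k = 3, j = 2, h = 5, g = 4.
Check constraint 2: n - k = 2; constraint 3: h + m = 8; constraint 6: n + m = 8. The remaining constraints are straightforward to verify.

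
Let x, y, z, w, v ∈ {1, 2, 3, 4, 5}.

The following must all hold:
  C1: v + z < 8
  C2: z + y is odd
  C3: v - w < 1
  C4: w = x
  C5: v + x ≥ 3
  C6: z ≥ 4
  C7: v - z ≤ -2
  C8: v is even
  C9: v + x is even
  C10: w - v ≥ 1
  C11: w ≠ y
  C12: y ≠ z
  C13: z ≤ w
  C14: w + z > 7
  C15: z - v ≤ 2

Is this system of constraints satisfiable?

Try x = 4, y = 5, z = 4, w = 4, v = 2.
Check constraint 1: v + z = 6; constraint 3: v - w = -2; constraint 5: v + x = 6. The remaining constraints are straightforward to verify.

Satisfiable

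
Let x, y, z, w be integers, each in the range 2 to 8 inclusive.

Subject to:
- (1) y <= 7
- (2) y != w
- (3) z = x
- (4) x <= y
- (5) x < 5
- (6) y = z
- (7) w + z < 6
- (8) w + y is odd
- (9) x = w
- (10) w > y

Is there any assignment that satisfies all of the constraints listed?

Unsatisfiable

From constraints 3, 6, and 9, y = z = x = w, so y = w. But constraint 2 says y ≠ w. Contradiction.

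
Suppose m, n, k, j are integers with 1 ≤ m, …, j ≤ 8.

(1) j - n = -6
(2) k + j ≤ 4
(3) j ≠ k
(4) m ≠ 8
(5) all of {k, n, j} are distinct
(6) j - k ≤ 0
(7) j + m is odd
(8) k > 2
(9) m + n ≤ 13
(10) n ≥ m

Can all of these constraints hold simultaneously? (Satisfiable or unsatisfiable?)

Satisfiable

The assignment m = 6, n = 7, k = 3, j = 1 works:
  constraint 1 holds since j - n = -6.
  constraint 2 holds since k + j = 4.
  constraint 6 holds since j - k = -2.
The rest check out directly.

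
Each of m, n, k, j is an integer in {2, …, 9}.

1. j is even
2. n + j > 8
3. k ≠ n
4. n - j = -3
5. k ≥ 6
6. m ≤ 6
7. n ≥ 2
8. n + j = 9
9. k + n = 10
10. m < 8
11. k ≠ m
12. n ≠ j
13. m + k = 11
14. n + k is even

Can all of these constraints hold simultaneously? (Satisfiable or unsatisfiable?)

Satisfiable

Take m = 4, n = 3, k = 7, j = 6. Then constraint 2: n + j = 9; constraint 4: n - j = -3; constraint 8: n + j = 9, and every other listed constraint is also met.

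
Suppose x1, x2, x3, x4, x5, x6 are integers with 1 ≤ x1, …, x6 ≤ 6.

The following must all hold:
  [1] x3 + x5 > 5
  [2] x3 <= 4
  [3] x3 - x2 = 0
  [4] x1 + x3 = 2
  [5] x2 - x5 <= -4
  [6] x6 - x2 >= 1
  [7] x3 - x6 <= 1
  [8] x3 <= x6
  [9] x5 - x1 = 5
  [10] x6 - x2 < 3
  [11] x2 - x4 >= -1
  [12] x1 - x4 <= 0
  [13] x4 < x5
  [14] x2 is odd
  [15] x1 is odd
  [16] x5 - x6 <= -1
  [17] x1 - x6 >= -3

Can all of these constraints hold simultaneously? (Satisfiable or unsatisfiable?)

Unsatisfiable

Constraints 5, 11, 12, 16, and 17 give x6 − x5 ≥ 1, x5 − x2 ≥ 4, x2 − x4 ≥ -1, x4 − x1 ≥ 0, x1 − x6 ≥ -3.
Adding all 5 inequalities: the left sides telescope to 0, and the right sides sum to 1 + 4 + (-1) + 0 + (-3) = 1. So 0 ≥ 1, which is false.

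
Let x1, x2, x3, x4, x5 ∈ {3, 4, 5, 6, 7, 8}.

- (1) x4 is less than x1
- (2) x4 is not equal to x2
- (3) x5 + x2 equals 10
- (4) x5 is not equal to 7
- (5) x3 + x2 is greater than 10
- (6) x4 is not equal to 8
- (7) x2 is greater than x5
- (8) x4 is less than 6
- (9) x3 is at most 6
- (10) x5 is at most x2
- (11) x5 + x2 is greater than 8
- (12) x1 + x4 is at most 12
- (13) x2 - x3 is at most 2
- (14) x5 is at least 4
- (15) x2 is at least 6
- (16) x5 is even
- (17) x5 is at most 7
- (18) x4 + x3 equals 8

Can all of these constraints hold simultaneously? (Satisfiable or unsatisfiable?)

Satisfiable

Take x1 = 6, x2 = 6, x3 = 5, x4 = 3, x5 = 4. Then constraint 3: x5 + x2 = 10; constraint 5: x3 + x2 = 11; constraint 11: x5 + x2 = 10, and every other listed constraint is also met.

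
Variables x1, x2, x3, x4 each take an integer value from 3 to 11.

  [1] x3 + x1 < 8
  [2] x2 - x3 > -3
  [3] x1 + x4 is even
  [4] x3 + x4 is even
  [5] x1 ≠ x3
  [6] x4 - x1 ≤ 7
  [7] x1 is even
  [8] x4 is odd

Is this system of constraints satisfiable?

Unsatisfiable

Constraint 7 makes x1 even and constraint 8 makes x4 odd, so x1 + x4 must be odd. Constraint 3 says x1 + x4 is even — contradiction.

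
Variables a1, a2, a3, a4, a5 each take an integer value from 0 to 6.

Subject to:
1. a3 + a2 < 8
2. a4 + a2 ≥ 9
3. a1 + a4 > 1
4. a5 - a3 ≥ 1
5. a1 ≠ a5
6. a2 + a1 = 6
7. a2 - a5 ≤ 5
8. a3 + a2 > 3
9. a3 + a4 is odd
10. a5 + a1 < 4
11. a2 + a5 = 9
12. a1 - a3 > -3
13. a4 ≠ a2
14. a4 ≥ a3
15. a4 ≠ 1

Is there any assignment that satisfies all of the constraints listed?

Satisfiable

Setting (a1, a2, a3, a4, a5) = (0, 6, 0, 3, 3) satisfies everything: constraint 1: a3 + a2 = 6; constraint 2: a4 + a2 = 9, and the others follow.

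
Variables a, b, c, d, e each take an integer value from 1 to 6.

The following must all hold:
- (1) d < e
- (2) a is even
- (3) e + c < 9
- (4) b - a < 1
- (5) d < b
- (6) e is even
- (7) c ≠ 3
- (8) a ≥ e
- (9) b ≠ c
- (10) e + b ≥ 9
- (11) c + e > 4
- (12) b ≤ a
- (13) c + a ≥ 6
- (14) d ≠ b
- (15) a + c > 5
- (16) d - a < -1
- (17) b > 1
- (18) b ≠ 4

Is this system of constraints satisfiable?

Satisfiable

Take a = 6, b = 5, c = 1, d = 4, e = 6. Then constraint 3: e + c = 7; constraint 4: b - a = -1; constraint 10: e + b = 11, and every other listed constraint is also met.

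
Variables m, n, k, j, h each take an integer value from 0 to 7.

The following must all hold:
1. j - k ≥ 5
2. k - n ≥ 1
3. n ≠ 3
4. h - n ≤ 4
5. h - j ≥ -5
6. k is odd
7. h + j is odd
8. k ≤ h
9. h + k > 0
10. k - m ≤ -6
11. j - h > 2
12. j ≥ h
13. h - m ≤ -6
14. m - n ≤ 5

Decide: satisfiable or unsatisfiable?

Unsatisfiable

Constraints 1, 2, 5, 13, and 14 give n − m ≥ -5, m − h ≥ 6, h − j ≥ -5, j − k ≥ 5, k − n ≥ 1.
Adding all 5 inequalities: the left sides telescope to 0, and the right sides sum to (-5) + 6 + (-5) + 5 + 1 = 2. So 0 ≥ 2, which is false.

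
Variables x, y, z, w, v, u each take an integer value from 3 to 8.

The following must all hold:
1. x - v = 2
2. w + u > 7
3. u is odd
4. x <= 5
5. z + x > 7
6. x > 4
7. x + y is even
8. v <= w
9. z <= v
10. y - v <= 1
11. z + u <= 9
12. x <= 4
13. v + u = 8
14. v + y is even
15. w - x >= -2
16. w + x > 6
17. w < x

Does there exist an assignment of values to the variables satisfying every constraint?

Unsatisfiable

From constraint 6: x ≥ 5. From constraint 12: x ≤ 4. But 4 < 5, so no value of x works.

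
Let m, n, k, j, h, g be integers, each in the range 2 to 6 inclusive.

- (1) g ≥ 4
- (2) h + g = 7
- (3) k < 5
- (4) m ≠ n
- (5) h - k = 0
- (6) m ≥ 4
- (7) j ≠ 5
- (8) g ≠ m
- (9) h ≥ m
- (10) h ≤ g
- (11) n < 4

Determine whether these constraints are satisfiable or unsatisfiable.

Unsatisfiable

From constraints 6 and 9: h ≥ m ≥ 4. From constraint 1: g ≥ 4. Hence h + g ≥ 8. But constraint 2 requires h + g = 7, and 7 < 8. Contradiction.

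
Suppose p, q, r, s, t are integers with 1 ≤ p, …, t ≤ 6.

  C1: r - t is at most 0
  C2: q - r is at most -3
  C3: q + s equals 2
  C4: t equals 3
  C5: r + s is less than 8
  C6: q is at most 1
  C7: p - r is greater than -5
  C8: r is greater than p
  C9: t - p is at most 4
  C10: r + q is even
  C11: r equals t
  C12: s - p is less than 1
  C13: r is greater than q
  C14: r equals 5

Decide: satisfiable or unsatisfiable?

Unsatisfiable

Constraint 14 fixes r = 5 and constraint 4 fixes t = 3, but constraint 11 requires r = t. Since 5 ≠ 3, contradiction.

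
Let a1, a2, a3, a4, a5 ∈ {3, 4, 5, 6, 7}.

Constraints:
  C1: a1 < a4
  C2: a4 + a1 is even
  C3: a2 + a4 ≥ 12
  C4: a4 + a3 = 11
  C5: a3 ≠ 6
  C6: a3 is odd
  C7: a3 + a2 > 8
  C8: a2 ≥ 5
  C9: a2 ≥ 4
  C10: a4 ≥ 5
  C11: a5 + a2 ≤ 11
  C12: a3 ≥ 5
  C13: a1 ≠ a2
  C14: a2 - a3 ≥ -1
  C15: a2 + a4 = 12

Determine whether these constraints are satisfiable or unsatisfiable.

Satisfiable

Take a1 = 4, a2 = 6, a3 = 5, a4 = 6, a5 = 5. Then constraint 3: a2 + a4 = 12; constraint 4: a4 + a3 = 11, and every other listed constraint is also met.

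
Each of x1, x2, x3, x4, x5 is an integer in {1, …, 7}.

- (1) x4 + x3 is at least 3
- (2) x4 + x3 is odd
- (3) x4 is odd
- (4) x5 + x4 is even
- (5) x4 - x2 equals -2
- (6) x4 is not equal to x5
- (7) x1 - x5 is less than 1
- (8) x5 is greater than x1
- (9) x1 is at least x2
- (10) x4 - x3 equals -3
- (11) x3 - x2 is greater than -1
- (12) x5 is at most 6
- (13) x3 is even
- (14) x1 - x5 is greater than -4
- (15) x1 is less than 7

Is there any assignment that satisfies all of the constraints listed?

Satisfiable

Try x1 = 4, x2 = 3, x3 = 4, x4 = 1, x5 = 5.
Check constraint 1: x4 + x3 = 5; constraint 5: x4 - x2 = -2. The remaining constraints are straightforward to verify.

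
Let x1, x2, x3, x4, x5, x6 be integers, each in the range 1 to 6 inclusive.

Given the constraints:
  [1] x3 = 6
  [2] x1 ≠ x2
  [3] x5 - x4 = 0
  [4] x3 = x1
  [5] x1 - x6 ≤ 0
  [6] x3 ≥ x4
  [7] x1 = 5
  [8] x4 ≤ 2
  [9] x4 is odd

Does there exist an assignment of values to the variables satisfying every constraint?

Constraint 1 fixes x3 = 6 and constraint 7 fixes x1 = 5, but constraint 4 requires x3 = x1. Since 6 ≠ 5, contradiction.

Unsatisfiable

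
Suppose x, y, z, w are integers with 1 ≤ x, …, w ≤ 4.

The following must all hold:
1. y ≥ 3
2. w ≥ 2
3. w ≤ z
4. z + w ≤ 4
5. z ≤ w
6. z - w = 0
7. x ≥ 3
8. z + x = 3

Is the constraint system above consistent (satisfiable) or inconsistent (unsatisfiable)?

Unsatisfiable

From constraints 2 and 3: z ≥ w ≥ 2. From constraint 7: x ≥ 3. Hence z + x ≥ 5. But constraint 8 requires z + x = 3, and 3 < 5. Contradiction.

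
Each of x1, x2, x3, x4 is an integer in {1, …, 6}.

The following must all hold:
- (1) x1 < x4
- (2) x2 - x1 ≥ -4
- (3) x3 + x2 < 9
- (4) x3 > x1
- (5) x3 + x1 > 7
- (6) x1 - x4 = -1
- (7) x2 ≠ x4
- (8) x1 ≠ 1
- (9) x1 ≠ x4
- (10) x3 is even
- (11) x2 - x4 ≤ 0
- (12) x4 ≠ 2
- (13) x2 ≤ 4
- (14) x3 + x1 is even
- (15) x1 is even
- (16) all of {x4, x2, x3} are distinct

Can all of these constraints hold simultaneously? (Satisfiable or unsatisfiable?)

The assignment x1 = 4, x2 = 2, x3 = 6, x4 = 5 works:
  constraint 2 holds since x2 - x1 = -2.
  constraint 3 holds since x3 + x2 = 8.
  constraint 5 holds since x3 + x1 = 10.
The rest check out directly.

Satisfiable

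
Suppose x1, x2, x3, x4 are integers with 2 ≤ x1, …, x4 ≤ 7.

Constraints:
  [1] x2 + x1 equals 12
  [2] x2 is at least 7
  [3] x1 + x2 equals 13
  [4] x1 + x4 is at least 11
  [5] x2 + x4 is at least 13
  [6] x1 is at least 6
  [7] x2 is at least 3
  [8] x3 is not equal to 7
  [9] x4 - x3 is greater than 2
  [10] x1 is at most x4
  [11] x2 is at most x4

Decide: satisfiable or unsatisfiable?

Unsatisfiable

From constraint 2: x2 ≥ 7. From constraint 6: x1 ≥ 6. Hence x2 + x1 ≥ 13. But constraint 1 requires x2 + x1 = 12, and 12 < 13. Contradiction.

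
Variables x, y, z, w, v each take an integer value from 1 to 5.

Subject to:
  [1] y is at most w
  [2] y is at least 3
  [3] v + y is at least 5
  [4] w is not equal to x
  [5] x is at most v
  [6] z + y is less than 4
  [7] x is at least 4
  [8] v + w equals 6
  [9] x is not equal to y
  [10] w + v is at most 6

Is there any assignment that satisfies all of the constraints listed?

From constraints 1 and 2: w ≥ y ≥ 3. From constraints 5 and 7: v ≥ x ≥ 4. Hence w + v ≥ 7. But constraint 10 requires w + v ≤ 6, and 6 < 7. Contradiction.

Unsatisfiable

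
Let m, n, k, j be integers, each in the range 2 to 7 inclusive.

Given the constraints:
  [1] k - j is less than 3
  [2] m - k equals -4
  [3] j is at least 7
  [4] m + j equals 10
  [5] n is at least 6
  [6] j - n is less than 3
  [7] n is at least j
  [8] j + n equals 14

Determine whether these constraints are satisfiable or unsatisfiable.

One satisfying assignment is m = 3, n = 7, k = 7, j = 7.
For the less obvious constraints — constraint 1: k - j = 0; constraint 2: m - k = -4; constraint 4: m + j = 10 — and the others hold by inspection.

Satisfiable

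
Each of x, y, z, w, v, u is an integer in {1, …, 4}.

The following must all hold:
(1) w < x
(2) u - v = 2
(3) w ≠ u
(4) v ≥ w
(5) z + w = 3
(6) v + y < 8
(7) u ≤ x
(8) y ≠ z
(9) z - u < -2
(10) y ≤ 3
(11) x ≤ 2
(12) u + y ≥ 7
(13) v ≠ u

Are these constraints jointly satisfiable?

Unsatisfiable

From constraints 7 and 11: u ≤ x ≤ 2. From constraint 10: y ≤ 3. Hence u + y ≤ 5. But constraint 12 requires u + y ≥ 7, and 7 > 5. Contradiction.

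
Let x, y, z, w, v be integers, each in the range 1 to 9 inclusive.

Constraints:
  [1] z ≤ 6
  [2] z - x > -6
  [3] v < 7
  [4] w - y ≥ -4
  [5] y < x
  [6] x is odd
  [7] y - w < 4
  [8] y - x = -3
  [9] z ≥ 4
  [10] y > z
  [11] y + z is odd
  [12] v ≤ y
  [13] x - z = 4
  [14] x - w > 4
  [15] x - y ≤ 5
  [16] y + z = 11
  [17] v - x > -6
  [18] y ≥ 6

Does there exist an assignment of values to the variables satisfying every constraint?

Satisfiable

Try x = 9, y = 6, z = 5, w = 4, v = 6.
Check constraint 2: z - x = -4; constraint 4: w - y = -2. The remaining constraints are straightforward to verify.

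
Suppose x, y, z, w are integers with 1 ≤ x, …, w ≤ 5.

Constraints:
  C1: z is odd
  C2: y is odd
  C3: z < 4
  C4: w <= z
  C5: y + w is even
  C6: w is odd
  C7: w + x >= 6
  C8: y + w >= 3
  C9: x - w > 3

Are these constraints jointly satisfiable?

Satisfiable

Take x = 5, y = 5, z = 1, w = 1. Then constraint 7: w + x = 6; constraint 8: y + w = 6, and every other listed constraint is also met.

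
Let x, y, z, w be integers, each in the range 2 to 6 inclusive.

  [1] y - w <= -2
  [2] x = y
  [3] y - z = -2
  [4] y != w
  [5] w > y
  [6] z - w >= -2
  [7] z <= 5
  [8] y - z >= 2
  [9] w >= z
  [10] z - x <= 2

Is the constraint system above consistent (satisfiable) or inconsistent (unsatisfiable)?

Unsatisfiable

Constraints 1, 6, and 8 give w − y ≥ 2, y − z ≥ 2, z − w ≥ -2.
Adding all 3 inequalities: the left sides telescope to 0, and the right sides sum to 2 + 2 + (-2) = 2. So 0 ≥ 2, which is false.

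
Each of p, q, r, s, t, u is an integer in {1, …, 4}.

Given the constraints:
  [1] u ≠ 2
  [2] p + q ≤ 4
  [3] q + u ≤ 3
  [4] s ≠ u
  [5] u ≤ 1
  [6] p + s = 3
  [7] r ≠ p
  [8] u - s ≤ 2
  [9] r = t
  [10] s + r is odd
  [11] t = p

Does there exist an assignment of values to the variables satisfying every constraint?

Unsatisfiable

From constraints 9 and 11, r = t = p, so r = p. But constraint 7 says r ≠ p. Contradiction.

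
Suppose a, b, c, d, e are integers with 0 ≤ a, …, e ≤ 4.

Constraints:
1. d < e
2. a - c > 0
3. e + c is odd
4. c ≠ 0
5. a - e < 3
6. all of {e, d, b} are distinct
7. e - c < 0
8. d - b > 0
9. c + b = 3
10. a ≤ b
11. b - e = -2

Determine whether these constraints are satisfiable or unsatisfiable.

Unsatisfiable

Constraints 1, 2, 7, 8, and 10 give d < e, e < c, c < a, a ≤ b, b < d. Chaining: d < e < c < a ≤ b < d, which forces d < d — impossible.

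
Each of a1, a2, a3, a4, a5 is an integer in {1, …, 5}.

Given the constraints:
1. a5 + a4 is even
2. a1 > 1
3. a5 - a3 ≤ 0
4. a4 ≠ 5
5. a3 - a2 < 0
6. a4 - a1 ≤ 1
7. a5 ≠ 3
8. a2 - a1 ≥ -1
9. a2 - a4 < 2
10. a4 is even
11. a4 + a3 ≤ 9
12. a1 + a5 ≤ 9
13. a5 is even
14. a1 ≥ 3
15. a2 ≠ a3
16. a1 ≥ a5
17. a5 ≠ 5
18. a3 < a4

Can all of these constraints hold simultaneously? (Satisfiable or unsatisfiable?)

Try a1 = 4, a2 = 5, a3 = 3, a4 = 4, a5 = 2.
Check constraint 3: a5 - a3 = -1; constraint 5: a3 - a2 = -2; constraint 6: a4 - a1 = 0. The remaining constraints are straightforward to verify.

Satisfiable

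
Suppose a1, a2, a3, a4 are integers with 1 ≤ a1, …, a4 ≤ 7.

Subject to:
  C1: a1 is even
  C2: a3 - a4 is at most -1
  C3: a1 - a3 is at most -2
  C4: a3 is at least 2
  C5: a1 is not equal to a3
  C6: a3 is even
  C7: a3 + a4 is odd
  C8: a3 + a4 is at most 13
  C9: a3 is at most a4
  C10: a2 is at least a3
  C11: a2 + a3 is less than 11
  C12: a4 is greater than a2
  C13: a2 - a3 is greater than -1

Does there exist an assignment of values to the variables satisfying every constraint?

Satisfiable

Take a1 = 2, a2 = 4, a3 = 4, a4 = 7. Then constraint 2: a3 - a4 = -3; constraint 3: a1 - a3 = -2; constraint 8: a3 + a4 = 11, and every other listed constraint is also met.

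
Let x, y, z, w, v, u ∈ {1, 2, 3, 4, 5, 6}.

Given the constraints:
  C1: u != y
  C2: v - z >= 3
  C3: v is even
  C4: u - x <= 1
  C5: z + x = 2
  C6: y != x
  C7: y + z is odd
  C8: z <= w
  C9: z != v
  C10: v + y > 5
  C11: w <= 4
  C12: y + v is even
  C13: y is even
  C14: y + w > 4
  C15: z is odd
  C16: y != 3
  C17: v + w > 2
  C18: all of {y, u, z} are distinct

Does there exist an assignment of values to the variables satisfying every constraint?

Satisfiable

The assignment x = 1, y = 4, z = 1, w = 1, v = 4, u = 2 works:
  constraint 2 holds since v - z = 3.
  constraint 4 holds since u - x = 1.
  constraint 5 holds since z + x = 2.
The rest check out directly.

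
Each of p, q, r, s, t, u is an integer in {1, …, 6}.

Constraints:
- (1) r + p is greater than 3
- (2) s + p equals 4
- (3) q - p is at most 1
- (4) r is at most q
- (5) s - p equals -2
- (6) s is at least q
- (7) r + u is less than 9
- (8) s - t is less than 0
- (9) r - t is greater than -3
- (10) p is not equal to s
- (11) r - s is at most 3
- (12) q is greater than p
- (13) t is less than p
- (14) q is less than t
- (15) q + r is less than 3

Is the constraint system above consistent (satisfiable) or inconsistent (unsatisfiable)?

Constraints 6, 8, 12, and 13 give p < q, q ≤ s, s < t, t < p. Chaining: p < q ≤ s < t < p, which forces p < p — impossible.

Unsatisfiable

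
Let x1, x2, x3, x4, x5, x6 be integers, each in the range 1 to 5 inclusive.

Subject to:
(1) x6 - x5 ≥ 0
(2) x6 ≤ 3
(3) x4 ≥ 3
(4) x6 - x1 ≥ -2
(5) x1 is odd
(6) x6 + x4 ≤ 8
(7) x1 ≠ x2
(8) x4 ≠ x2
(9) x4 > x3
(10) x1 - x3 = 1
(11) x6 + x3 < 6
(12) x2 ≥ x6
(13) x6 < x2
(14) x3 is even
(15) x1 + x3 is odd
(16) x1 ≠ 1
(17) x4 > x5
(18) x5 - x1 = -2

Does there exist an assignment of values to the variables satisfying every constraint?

Satisfiable

The assignment x1 = 3, x2 = 4, x3 = 2, x4 = 3, x5 = 1, x6 = 3 works:
  constraint 1 holds since x6 - x5 = 2.
  constraint 4 holds since x6 - x1 = 0.
  constraint 6 holds since x6 + x4 = 6.
The rest check out directly.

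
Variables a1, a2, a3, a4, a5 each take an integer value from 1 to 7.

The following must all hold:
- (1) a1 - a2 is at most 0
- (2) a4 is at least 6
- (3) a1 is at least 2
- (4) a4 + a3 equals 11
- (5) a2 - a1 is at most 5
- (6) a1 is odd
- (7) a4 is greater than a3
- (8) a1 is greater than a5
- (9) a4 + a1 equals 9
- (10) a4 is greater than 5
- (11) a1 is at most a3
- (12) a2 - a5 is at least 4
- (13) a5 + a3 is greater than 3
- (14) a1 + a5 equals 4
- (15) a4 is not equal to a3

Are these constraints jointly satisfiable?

Try a1 = 3, a2 = 6, a3 = 5, a4 = 6, a5 = 1.
Check constraint 1: a1 - a2 = -3; constraint 4: a4 + a3 = 11; constraint 5: a2 - a1 = 3. The remaining constraints are straightforward to verify.

Satisfiable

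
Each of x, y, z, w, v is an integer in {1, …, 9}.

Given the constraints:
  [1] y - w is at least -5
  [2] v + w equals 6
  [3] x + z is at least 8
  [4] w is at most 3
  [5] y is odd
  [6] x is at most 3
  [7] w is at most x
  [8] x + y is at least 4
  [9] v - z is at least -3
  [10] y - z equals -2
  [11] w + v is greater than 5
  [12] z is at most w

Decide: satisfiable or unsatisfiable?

From constraint 6: x ≤ 3. From constraints 4 and 12: z ≤ w ≤ 3. Hence x + z ≤ 6. But constraint 3 requires x + z ≥ 8, and 8 > 6. Contradiction.

Unsatisfiable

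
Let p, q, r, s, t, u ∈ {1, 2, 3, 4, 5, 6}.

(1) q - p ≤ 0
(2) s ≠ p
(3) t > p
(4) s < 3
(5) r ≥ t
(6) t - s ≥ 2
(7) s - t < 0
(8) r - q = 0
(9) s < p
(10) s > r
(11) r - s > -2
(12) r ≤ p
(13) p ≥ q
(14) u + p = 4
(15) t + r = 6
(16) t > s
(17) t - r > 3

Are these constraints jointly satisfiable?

Unsatisfiable

Constraints 3, 5, 9, and 10 give r < s, s < p, p < t, t ≤ r. Chaining: r < s < p < t ≤ r, which forces r < r — impossible.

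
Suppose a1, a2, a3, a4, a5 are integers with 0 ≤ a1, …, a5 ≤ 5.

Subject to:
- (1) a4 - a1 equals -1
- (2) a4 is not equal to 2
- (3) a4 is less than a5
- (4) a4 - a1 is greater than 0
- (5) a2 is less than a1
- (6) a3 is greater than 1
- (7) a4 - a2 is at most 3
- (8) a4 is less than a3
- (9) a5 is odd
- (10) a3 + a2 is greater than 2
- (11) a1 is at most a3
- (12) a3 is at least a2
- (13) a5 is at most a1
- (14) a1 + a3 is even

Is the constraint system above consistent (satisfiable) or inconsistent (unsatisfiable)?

Constraints 3, 4, and 13 give a1 < a4, a4 < a5, a5 ≤ a1. Chaining: a1 < a4 < a5 ≤ a1, which forces a1 < a1 — impossible.

Unsatisfiable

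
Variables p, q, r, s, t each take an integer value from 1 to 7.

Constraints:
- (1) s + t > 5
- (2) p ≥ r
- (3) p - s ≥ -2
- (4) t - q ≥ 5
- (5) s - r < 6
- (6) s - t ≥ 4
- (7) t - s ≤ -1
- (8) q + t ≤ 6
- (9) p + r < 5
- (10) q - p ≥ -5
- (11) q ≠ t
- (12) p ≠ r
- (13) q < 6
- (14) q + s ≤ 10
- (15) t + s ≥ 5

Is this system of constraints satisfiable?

Unsatisfiable

Constraints 3, 4, 6, and 10 give t − q ≥ 5, q − p ≥ -5, p − s ≥ -2, s − t ≥ 4.
Adding all 4 inequalities: the left sides telescope to 0, and the right sides sum to 5 + (-5) + (-2) + 4 = 2. So 0 ≥ 2, which is false.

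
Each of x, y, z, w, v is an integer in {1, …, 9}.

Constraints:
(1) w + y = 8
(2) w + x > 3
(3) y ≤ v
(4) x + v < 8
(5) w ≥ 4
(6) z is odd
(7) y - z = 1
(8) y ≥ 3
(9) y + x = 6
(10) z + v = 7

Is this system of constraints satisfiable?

Satisfiable

Take x = 2, y = 4, z = 3, w = 4, v = 4. Then constraint 1: w + y = 8; constraint 2: w + x = 6; constraint 4: x + v = 6, and every other listed constraint is also met.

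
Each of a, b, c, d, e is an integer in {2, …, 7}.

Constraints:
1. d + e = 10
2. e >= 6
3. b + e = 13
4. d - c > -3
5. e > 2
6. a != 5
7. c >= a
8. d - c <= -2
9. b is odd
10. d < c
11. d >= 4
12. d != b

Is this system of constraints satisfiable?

Take a = 3, b = 7, c = 6, d = 4, e = 6. Then constraint 1: d + e = 10; constraint 3: b + e = 13, and every other listed constraint is also met.

Satisfiable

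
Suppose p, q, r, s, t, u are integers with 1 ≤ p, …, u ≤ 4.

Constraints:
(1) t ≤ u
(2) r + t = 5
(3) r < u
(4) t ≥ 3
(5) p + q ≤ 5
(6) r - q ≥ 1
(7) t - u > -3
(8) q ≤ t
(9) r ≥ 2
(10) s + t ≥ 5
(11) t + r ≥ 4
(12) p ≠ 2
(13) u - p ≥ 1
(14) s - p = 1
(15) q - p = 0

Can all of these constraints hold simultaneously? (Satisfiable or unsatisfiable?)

Satisfiable

One satisfying assignment is p = 1, q = 1, r = 2, s = 2, t = 3, u = 3.
For the less obvious constraints — constraint 2: r + t = 5; constraint 5: p + q = 2; constraint 6: r - q = 1 — and the others hold by inspection.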